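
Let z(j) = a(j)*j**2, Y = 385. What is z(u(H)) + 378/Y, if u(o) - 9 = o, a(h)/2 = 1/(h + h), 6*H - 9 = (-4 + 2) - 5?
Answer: 1702/165 ≈ 10.315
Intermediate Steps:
H = 1/3 (H = 3/2 + ((-4 + 2) - 5)/6 = 3/2 + (-2 - 5)/6 = 3/2 + (1/6)*(-7) = 3/2 - 7/6 = 1/3 ≈ 0.33333)
a(h) = 1/h (a(h) = 2/(h + h) = 2/((2*h)) = 2*(1/(2*h)) = 1/h)
u(o) = 9 + o
z(j) = j (z(j) = j**2/j = j)
z(u(H)) + 378/Y = (9 + 1/3) + 378/385 = 28/3 + 378*(1/385) = 28/3 + 54/55 = 1702/165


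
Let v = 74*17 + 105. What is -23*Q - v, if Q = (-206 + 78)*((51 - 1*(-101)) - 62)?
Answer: 263597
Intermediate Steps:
Q = -11520 (Q = -128*((51 + 101) - 62) = -128*(152 - 62) = -128*90 = -11520)
v = 1363 (v = 1258 + 105 = 1363)
-23*Q - v = -23*(-11520) - 1*1363 = 264960 - 1363 = 263597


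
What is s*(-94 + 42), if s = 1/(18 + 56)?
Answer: -26/37 ≈ -0.70270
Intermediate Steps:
s = 1/74 ≈ 0.013514
s*(-94 + 42) = (-94 + 42)/74 = (1/74)*(-52) = -26/37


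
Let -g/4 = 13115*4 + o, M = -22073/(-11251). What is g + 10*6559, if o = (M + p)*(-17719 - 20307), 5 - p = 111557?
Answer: -190899668910566/11251 ≈ -1.6967e+10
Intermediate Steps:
p = -111552 (p = 5 - 1*111557 = 5 - 111557 = -111552)
M = 22073/11251 (M = -22073*(-1/11251) = 22073/11251 ≈ 1.9619)
o = 47724511488454/11251 (o = (22073/11251 - 111552)*(-17719 - 20307) = -1255049479/11251*(-38026) = 47724511488454/11251 ≈ 4.2418e+9)
g = -190900406863656/11251 (g = -4*(13115*4 + 47724511488454/11251) = -4*(52460 + 47724511488454/11251) = -4*47725101715914/11251 = -190900406863656/11251 ≈ -1.6967e+10)
g + 10*6559 = -190900406863656/11251 + 10*6559 = -190900406863656/11251 + 65590 = -190899668910566/11251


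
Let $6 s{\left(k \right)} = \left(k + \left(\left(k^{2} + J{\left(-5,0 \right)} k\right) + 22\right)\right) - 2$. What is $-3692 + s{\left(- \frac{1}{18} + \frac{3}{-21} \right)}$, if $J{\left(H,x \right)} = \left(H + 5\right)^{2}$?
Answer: $- \frac{351370157}{95256} \approx -3688.7$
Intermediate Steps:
$J{\left(H,x \right)} = \left(5 + H\right)^{2}$
$s{\left(k \right)} = \frac{10}{3} + \frac{k}{6} + \frac{k^{2}}{6}$ ($s{\left(k \right)} = \frac{\left(k + \left(\left(k^{2} + \left(5 - 5\right)^{2} k\right) + 22\right)\right) - 2}{6} = \frac{\left(k + \left(\left(k^{2} + 0^{2} k\right) + 22\right)\right) - 2}{6} = \frac{\left(k + \left(\left(k^{2} + 0 k\right) + 22\right)\right) - 2}{6} = \frac{\left(k + \left(\left(k^{2} + 0\right) + 22\right)\right) - 2}{6} = \frac{\left(k + \left(k^{2} + 22\right)\right) - 2}{6} = \frac{\left(k + \left(22 + k^{2}\right)\right) - 2}{6} = \frac{\left(22 + k + k^{2}\right) - 2}{6} = \frac{20 + k + k^{2}}{6} = \frac{10}{3} + \frac{k}{6} + \frac{k^{2}}{6}$)
$-3692 + s{\left(- \frac{1}{18} + \frac{3}{-21} \right)} = -3692 + \left(\frac{10}{3} + \frac{- \frac{1}{18} + \frac{3}{-21}}{6} + \frac{\left(- \frac{1}{18} + \frac{3}{-21}\right)^{2}}{6}\right) = -3692 + \left(\frac{10}{3} + \frac{\left(-1\right) \frac{1}{18} + 3 \left(- \frac{1}{21}\right)}{6} + \frac{\left(\left(-1\right) \frac{1}{18} + 3 \left(- \frac{1}{21}\right)\right)^{2}}{6}\right) = -3692 + \left(\frac{10}{3} + \frac{- \frac{1}{18} - \frac{1}{7}}{6} + \frac{\left(- \frac{1}{18} - \frac{1}{7}\right)^{2}}{6}\right) = -3692 + \left(\frac{10}{3} + \frac{1}{6} \left(- \frac{25}{126}\right) + \frac{\left(- \frac{25}{126}\right)^{2}}{6}\right) = -3692 + \left(\frac{10}{3} - \frac{25}{756} + \frac{1}{6} \cdot \frac{625}{15876}\right) = -3692 + \left(\frac{10}{3} - \frac{25}{756} + \frac{625}{95256}\right) = -3692 + \frac{314995}{95256} = - \frac{351370157}{95256}$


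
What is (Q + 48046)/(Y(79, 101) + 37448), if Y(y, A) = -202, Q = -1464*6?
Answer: 19631/18623 ≈ 1.0541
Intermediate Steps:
Q = -8784
(Q + 48046)/(Y(79, 101) + 37448) = (-8784 + 48046)/(-202 + 37448) = 39262/37246 = 39262*(1/37246) = 19631/18623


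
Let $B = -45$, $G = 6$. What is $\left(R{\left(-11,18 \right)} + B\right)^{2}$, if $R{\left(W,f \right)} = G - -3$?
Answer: $1296$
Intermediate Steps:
$R{\left(W,f \right)} = 9$ ($R{\left(W,f \right)} = 6 - -3 = 6 + 3 = 9$)
$\left(R{\left(-11,18 \right)} + B\right)^{2} = \left(9 - 45\right)^{2} = \left(-36\right)^{2} = 1296$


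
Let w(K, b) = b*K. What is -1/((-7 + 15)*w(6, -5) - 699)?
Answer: 1/939 ≈ 0.0010650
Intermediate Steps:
w(K, b) = K*b
-1/((-7 + 15)*w(6, -5) - 699) = -1/((-7 + 15)*(6*(-5)) - 699) = -1/(8*(-30) - 699) = -1/(-240 - 699) = -1/(-939) = -1*(-1/939) = 1/939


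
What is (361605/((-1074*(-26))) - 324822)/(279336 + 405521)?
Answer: -3023322641/6374648956 ≈ -0.47427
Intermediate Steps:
(361605/((-1074*(-26))) - 324822)/(279336 + 405521) = (361605/27924 - 324822)/684857 = (361605*(1/27924) - 324822)*(1/684857) = (120535/9308 - 324822)*(1/684857) = -3023322641/9308*1/684857 = -3023322641/6374648956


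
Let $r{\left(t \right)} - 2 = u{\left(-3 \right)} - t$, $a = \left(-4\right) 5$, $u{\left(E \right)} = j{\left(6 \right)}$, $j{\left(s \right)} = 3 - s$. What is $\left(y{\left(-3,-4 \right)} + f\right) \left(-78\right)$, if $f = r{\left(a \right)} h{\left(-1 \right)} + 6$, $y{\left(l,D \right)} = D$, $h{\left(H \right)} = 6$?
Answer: $-9048$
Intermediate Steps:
$u{\left(E \right)} = -3$ ($u{\left(E \right)} = 3 - 6 = -3$)
$a = -20$
$r{\left(t \right)} = -1 - t$ ($r{\left(t \right)} = 2 - \left(3 + t\right) = -1 - t$)
$f = 120$ ($f = \left(-1 - -20\right) 6 + 6 = \left(-1 + 20\right) 6 + 6 = 19 \cdot 6 + 6 = 114 + 6 = 120$)
$\left(y{\left(-3,-4 \right)} + f\right) \left(-78\right) = \left(-4 + 120\right) \left(-78\right) = 116 \left(-78\right) = -9048$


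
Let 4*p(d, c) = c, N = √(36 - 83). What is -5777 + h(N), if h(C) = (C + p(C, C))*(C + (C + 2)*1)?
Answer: -11789/2 + 5*I*√47/2 ≈ -5894.5 + 17.139*I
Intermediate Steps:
N = I*√47 (N = √(-47) = I*√47 ≈ 6.8557*I)
p(d, c) = c/4
h(C) = 5*C*(2 + 2*C)/4 (h(C) = (C + C/4)*(C + (C + 2)*1) = (5*C/4)*(C + (2 + C)*1) = (5*C/4)*(C + (2 + C)) = (5*C/4)*(2 + 2*C) = 5*C*(2 + 2*C)/4)
-5777 + h(N) = -5777 + 5*(I*√47)*(1 + I*√47)/2 = -5777 + 5*I*√47*(1 + I*√47)/2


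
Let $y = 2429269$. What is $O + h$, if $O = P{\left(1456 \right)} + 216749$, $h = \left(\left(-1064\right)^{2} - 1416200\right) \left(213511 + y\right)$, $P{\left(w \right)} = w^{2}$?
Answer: $-750822032435$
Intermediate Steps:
$h = -750824369120$ ($h = \left(\left(-1064\right)^{2} - 1416200\right) \left(213511 + 2429269\right) = \left(1132096 - 1416200\right) 2642780 = \left(-284104\right) 2642780 = -750824369120$)
$O = 2336685$ ($O = 1456^{2} + 216749 = 2119936 + 216749 = 2336685$)
$O + h = 2336685 - 750824369120 = -750822032435$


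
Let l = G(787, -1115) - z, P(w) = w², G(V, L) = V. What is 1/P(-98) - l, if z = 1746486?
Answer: 16765693197/9604 ≈ 1.7457e+6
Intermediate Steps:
l = -1745699 (l = 787 - 1*1746486 = 787 - 1746486 = -1745699)
1/P(-98) - l = 1/((-98)²) - 1*(-1745699) = 1/9604 + 1745699 = 16765693197/9604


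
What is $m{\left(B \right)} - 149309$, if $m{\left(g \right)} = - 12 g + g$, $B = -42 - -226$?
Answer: $-151333$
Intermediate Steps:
$B = 184$ ($B = -42 + 226 = 184$)
$m{\left(g \right)} = - 11 g$
$m{\left(B \right)} - 149309 = \left(-11\right) 184 - 149309 = -2024 - 149309 = -151333$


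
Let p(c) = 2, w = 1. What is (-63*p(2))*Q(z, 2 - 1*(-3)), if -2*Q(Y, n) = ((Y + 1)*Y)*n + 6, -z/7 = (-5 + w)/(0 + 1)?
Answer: 256158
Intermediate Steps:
z = 28 (z = -7*(-5 + 1)/(0 + 1) = -(-28)/1 = -(-28) = -7*(-4) = 28)
Q(Y, n) = -3 - Y*n*(1 + Y)/2 (Q(Y, n) = -(((Y + 1)*Y)*n + 6)/2 = -(((1 + Y)*Y)*n + 6)/2 = -((Y*(1 + Y))*n + 6)/2 = -(Y*n*(1 + Y) + 6)/2 = -(6 + Y*n*(1 + Y))/2 = -3 - Y*n*(1 + Y)/2)
(-63*p(2))*Q(z, 2 - 1*(-3)) = (-63*2)*(-3 - ½*28*(2 - 1*(-3)) - ½*(2 - 1*(-3))*28²) = -126*(-3 - ½*28*(2 + 3) - ½*(2 + 3)*784) = -126*(-3 - ½*28*5 - ½*5*784) = -126*(-3 - 70 - 1960) = -126*(-2033) = 256158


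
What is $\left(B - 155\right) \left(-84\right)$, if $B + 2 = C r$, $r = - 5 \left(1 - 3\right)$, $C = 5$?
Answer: $8988$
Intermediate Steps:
$r = 10$ ($r = \left(-5\right) \left(-2\right) = 10$)
$B = 48$ ($B = -2 + 5 \cdot 10 = -2 + 50 = 48$)
$\left(B - 155\right) \left(-84\right) = \left(48 - 155\right) \left(-84\right) = \left(-107\right) \left(-84\right) = 8988$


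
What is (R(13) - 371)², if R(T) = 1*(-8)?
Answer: 143641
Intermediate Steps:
R(T) = -8
(R(13) - 371)² = (-8 - 371)² = (-379)² = 143641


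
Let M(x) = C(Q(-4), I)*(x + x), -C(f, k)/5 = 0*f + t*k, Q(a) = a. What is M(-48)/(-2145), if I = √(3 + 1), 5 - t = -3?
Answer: -512/143 ≈ -3.5804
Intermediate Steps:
t = 8 (t = 5 - 1*(-3) = 5 + 3 = 8)
I = 2 (I = √4 = 2)
C(f, k) = -40*k (C(f, k) = -5*(0*f + 8*k) = -5*(0 + 8*k) = -40*k)
M(x) = -160*x (M(x) = (-40*2)*(x + x) = -160*x)
M(-48)/(-2145) = -160*(-48)/(-2145) = 7680*(-1/2145) = -512/143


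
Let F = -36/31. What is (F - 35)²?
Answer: 1256641/961 ≈ 1307.6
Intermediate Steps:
F = -36/31 (F = -36*1/31 = -36/31 ≈ -1.1613)
(F - 35)² = (-36/31 - 35)² = (-1121/31)² = 1256641/961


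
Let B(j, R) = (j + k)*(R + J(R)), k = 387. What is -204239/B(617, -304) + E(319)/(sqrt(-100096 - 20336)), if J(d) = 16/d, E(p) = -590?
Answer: 3880541/5800108 + 295*I*sqrt(7527)/15054 ≈ 0.66905 + 1.7001*I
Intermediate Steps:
B(j, R) = (387 + j)*(R + 16/R) (B(j, R) = (j + 387)*(R + 16/R) = (387 + j)*(R + 16/R))
-204239/B(617, -304) + E(319)/(sqrt(-100096 - 20336)) = -204239*(-304/(6192 + 16*617 + (-304)**2*(387 + 617))) - 590/sqrt(-100096 - 20336) = -204239*(-304/(6192 + 9872 + 92416*1004)) - 590*(-I*sqrt(7527)/30108) = -204239*(-304/(6192 + 9872 + 92785664)) - 590*(-I*sqrt(7527)/30108) = -204239/((-1/304*92801728)) - (-295)*I*sqrt(7527)/15054 = -204239/(-5800108/19) + 295*I*sqrt(7527)/15054 = -204239*(-19/5800108) + 295*I*sqrt(7527)/15054 = 3880541/5800108 + 295*I*sqrt(7527)/15054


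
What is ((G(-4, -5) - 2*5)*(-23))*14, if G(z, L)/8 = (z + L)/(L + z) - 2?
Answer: 5796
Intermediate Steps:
G(z, L) = -8 (G(z, L) = 8*((z + L)/(L + z) - 2) = 8*((L + z)/(L + z) - 2) = 8*(1 - 2) = 8*(-1) = -8)
((G(-4, -5) - 2*5)*(-23))*14 = ((-8 - 2*5)*(-23))*14 = ((-8 - 10)*(-23))*14 = -18*(-23)*14 = 414*14 = 5796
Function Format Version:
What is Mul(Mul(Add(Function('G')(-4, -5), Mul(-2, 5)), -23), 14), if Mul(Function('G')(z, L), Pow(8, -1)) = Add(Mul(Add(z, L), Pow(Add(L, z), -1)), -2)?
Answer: 5796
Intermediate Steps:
Function('G')(z, L) = -8 (Function('G')(z, L) = Mul(8, Add(Mul(Add(z, L), Pow(Add(L, z), -1)), -2)) = Mul(8, Add(Mul(Add(L, z), Pow(Add(L, z), -1)), -2)) = Mul(8, Add(1, -2)) = Mul(8, -1) = -8)
Mul(Mul(Add(Function('G')(-4, -5), Mul(-2, 5)), -23), 14) = Mul(Mul(Add(-8, Mul(-2, 5)), -23), 14) = Mul(Mul(Add(-8, -10), -23), 14) = Mul(Mul(-18, -23), 14) = Mul(414, 14) = 5796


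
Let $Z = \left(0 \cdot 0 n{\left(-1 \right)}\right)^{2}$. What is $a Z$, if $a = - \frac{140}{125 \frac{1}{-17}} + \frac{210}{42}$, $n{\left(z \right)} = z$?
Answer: $0$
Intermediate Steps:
$a = \frac{601}{25}$ ($a = - \frac{140}{125 \left(- \frac{1}{17}\right)} + 210 \cdot \frac{1}{42} = - \frac{140}{- \frac{125}{17}} + 5 = \left(-140\right) \left(- \frac{17}{125}\right) + 5 = \frac{476}{25} + 5 = \frac{601}{25} \approx 24.04$)
$Z = 0$ ($Z = \left(0 \cdot 0 \left(-1\right)\right)^{2} = \left(0 \left(-1\right)\right)^{2} = 0^{2} = 0$)
$a Z = \frac{601}{25} \cdot 0 = 0$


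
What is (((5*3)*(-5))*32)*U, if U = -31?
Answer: 74400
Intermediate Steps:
(((5*3)*(-5))*32)*U = (((5*3)*(-5))*32)*(-31) = ((15*(-5))*32)*(-31) = -75*32*(-31) = -2400*(-31) = 74400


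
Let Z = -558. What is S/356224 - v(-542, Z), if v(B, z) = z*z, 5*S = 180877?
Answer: -554576466803/1781120 ≈ -3.1136e+5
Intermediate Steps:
S = 180877/5 (S = (⅕)*180877 = 180877/5 ≈ 36175.)
v(B, z) = z²
S/356224 - v(-542, Z) = (180877/5)/356224 - 1*(-558)² = (180877/5)*(1/356224) - 1*311364 = 180877/1781120 - 311364 = -554576466803/1781120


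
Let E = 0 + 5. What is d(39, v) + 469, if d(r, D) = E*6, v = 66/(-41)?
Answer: 499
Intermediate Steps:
E = 5
v = -66/41 (v = 66*(-1/41) = -66/41 ≈ -1.6098)
d(r, D) = 30 (d(r, D) = 5*6 = 30)
d(39, v) + 469 = 30 + 469 = 499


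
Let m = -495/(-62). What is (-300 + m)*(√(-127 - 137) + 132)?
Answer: -1194930/31 - 18105*I*√66/31 ≈ -38546.0 - 4744.7*I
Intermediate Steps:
m = 495/62 (m = -495*(-1/62) = 495/62 ≈ 7.9839)
(-300 + m)*(√(-127 - 137) + 132) = (-300 + 495/62)*(√(-127 - 137) + 132) = -18105*(√(-264) + 132)/62 = -18105*(2*I*√66 + 132)/62 = -18105*(132 + 2*I*√66)/62 = -1194930/31 - 18105*I*√66/31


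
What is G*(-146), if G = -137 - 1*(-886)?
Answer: -109354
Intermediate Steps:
G = 749 (G = -137 + 886 = 749)
G*(-146) = 749*(-146) = -109354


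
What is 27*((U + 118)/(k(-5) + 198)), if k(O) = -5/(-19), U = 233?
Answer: 180063/3767 ≈ 47.800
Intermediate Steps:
k(O) = 5/19 (k(O) = -5*(-1/19) = 5/19)
27*((U + 118)/(k(-5) + 198)) = 27*((233 + 118)/(5/19 + 198)) = 27*(351/(3767/19)) = 27*(351*(19/3767)) = 27*(6669/3767) = 180063/3767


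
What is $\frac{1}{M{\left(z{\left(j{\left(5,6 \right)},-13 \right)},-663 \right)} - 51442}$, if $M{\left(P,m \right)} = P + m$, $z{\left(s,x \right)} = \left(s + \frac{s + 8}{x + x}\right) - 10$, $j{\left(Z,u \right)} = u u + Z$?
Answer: $- \frac{26}{1353973} \approx -1.9203 \cdot 10^{-5}$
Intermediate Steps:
$j{\left(Z,u \right)} = Z + u^{2}$ ($j{\left(Z,u \right)} = u^{2} + Z = Z + u^{2}$)
$z{\left(s,x \right)} = -10 + s + \frac{8 + s}{2 x}$ ($z{\left(s,x \right)} = \left(s + \frac{8 + s}{2 x}\right) - 10 = -10 + s + \frac{8 + s}{2 x}$)
$\frac{1}{M{\left(z{\left(j{\left(5,6 \right)},-13 \right)},-663 \right)} - 51442} = \frac{1}{\left(\frac{4 + \frac{5 + 6^{2}}{2} - 13 \left(-10 + \left(5 + 6^{2}\right)\right)}{-13} - 663\right) - 51442} = \frac{1}{\left(- \frac{4 + \frac{5 + 36}{2} - 13 \left(-10 + \left(5 + 36\right)\right)}{13} - 663\right) - 51442} = \frac{1}{\left(- \frac{4 + \frac{1}{2} \cdot 41 - 13 \left(-10 + 41\right)}{13} - 663\right) - 51442} = \frac{1}{\left(- \frac{4 + \frac{41}{2} - 403}{13} - 663\right) - 51442} = \frac{1}{\left(\left(- \frac{1}{13}\right) \left(- \frac{757}{2}\right) - 663\right) - 51442} = \frac{1}{\left(\frac{757}{26} - 663\right) - 51442} = \frac{1}{- \frac{16481}{26} - 51442} = \frac{1}{- \frac{1353973}{26}} = - \frac{26}{1353973}$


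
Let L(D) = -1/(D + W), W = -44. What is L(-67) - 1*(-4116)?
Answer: 456877/111 ≈ 4116.0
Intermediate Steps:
L(D) = -1/(-44 + D) (L(D) = -1/(D - 44) = -1/(-44 + D))
L(-67) - 1*(-4116) = -1/(-44 - 67) - 1*(-4116) = -1/(-111) + 4116 = -1*(-1/111) + 4116 = 1/111 + 4116 = 456877/111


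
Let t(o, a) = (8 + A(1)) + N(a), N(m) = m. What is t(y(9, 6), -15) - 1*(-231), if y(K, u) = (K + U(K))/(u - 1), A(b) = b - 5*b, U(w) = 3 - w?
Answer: 220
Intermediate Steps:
A(b) = -4*b
y(K, u) = 3/(-1 + u) (y(K, u) = (K + (3 - K))/(u - 1) = 3/(-1 + u))
t(o, a) = 4 + a (t(o, a) = (8 - 4*1) + a = (8 - 4) + a = 4 + a)
t(y(9, 6), -15) - 1*(-231) = (4 - 15) - 1*(-231) = -11 + 231 = 220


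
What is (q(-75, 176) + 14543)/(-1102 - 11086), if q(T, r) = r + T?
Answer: -3661/3047 ≈ -1.2015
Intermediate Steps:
q(T, r) = T + r
(q(-75, 176) + 14543)/(-1102 - 11086) = ((-75 + 176) + 14543)/(-1102 - 11086) = (101 + 14543)/(-12188) = 14644*(-1/12188) = -3661/3047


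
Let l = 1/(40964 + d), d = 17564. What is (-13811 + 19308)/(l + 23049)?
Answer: 321728416/1349011873 ≈ 0.23849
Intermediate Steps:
l = 1/58528 (l = 1/(40964 + 17564) = 1/58528 ≈ 1.7086e-5)
(-13811 + 19308)/(l + 23049) = (-13811 + 19308)/(1/58528 + 23049) = 5497/(1349011873/58528) = 5497*(58528/1349011873) = 321728416/1349011873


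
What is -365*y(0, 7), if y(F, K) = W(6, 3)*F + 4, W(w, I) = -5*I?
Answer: -1460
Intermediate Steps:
y(F, K) = 4 - 15*F (y(F, K) = (-5*3)*F + 4 = -15*F + 4 = 4 - 15*F)
-365*y(0, 7) = -365*(4 - 15*0) = -365*(4 + 0) = -365*4 = -1460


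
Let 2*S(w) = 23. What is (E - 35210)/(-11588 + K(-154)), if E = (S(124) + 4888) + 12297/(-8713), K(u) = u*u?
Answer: -528215367/211342528 ≈ -2.4993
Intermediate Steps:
K(u) = u**2
S(w) = 23/2 (S(w) = (1/2)*23 = 23/2)
E = 85354093/17426 (E = (23/2 + 4888) + 12297/(-8713) = 9799/2 + 12297*(-1/8713) = 9799/2 - 12297/8713 = 85354093/17426 ≈ 4898.1)
(E - 35210)/(-11588 + K(-154)) = (85354093/17426 - 35210)/(-11588 + (-154)**2) = -528215367/(17426*(-11588 + 23716)) = -528215367/17426/12128 = -528215367/17426*1/12128 = -528215367/211342528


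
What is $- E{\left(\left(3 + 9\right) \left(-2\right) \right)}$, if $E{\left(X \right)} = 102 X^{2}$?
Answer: $-58752$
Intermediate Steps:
$- E{\left(\left(3 + 9\right) \left(-2\right) \right)} = - 102 \left(\left(3 + 9\right) \left(-2\right)\right)^{2} = - 102 \left(12 \left(-2\right)\right)^{2} = - 102 \left(-24\right)^{2} = - 102 \cdot 576 = \left(-1\right) 58752 = -58752$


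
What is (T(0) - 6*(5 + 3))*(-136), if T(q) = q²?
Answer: 6528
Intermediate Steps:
(T(0) - 6*(5 + 3))*(-136) = (0² - 6*(5 + 3))*(-136) = (0 - 6*8)*(-136) = (0 - 48)*(-136) = -48*(-136) = 6528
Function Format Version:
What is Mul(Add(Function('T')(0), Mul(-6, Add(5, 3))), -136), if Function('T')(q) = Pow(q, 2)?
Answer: 6528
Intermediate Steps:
Mul(Add(Function('T')(0), Mul(-6, Add(5, 3))), -136) = Mul(Add(Pow(0, 2), Mul(-6, Add(5, 3))), -136) = Mul(Add(0, Mul(-6, 8)), -136) = Mul(Add(0, -48), -136) = Mul(-48, -136) = 6528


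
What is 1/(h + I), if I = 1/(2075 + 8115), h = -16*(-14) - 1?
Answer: 10190/2272371 ≈ 0.0044843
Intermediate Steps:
h = 223 (h = 224 - 1 = 223)
I = 1/10190 ≈ 9.8135e-5
1/(h + I) = 1/(223 + 1/10190) = 1/(2272371/10190) = 10190/2272371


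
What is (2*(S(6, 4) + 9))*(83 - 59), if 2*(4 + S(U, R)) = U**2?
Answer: 1104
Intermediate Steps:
S(U, R) = -4 + U**2/2
(2*(S(6, 4) + 9))*(83 - 59) = (2*((-4 + (1/2)*6**2) + 9))*(83 - 59) = (2*((-4 + (1/2)*36) + 9))*24 = (2*((-4 + 18) + 9))*24 = (2*(14 + 9))*24 = (2*23)*24 = 46*24 = 1104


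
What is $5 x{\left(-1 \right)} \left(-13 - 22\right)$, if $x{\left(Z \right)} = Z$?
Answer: $175$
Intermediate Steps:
$5 x{\left(-1 \right)} \left(-13 - 22\right) = 5 \left(-1\right) \left(-13 - 22\right) = \left(-5\right) \left(-35\right) = 175$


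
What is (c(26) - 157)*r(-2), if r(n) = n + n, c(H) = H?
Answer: 524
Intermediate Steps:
r(n) = 2*n
(c(26) - 157)*r(-2) = (26 - 157)*(2*(-2)) = -131*(-4) = 524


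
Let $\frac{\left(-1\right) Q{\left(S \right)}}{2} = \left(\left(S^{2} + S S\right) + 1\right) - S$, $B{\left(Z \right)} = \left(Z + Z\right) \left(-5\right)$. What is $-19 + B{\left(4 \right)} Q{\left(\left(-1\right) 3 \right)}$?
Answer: $1741$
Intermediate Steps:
$B{\left(Z \right)} = - 10 Z$ ($B{\left(Z \right)} = 2 Z \left(-5\right) = - 10 Z$)
$Q{\left(S \right)} = -2 - 4 S^{2} + 2 S$ ($Q{\left(S \right)} = - 2 \left(\left(\left(S^{2} + S S\right) + 1\right) - S\right) = - 2 \left(\left(\left(S^{2} + S^{2}\right) + 1\right) - S\right) = - 2 \left(\left(2 S^{2} + 1\right) - S\right) = - 2 \left(\left(1 + 2 S^{2}\right) - S\right) = - 2 \left(1 - S + 2 S^{2}\right) = -2 - 4 S^{2} + 2 S$)
$-19 + B{\left(4 \right)} Q{\left(\left(-1\right) 3 \right)} = -19 + \left(-10\right) 4 \left(-2 - 4 \left(\left(-1\right) 3\right)^{2} + 2 \left(\left(-1\right) 3\right)\right) = -19 - 40 \left(-2 - 4 \left(-3\right)^{2} + 2 \left(-3\right)\right) = -19 - 40 \left(-2 - 36 - 6\right) = -19 - -1760 = -19 + 1760 = 1741$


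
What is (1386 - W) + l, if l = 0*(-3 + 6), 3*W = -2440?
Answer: 6598/3 ≈ 2199.3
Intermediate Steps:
W = -2440/3 (W = (1/3)*(-2440) = -2440/3 ≈ -813.33)
l = 0 (l = 0*3 = 0)
(1386 - W) + l = (1386 - 1*(-2440/3)) + 0 = (1386 + 2440/3) + 0 = 6598/3 + 0 = 6598/3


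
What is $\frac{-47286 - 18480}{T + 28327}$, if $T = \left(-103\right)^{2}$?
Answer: $- \frac{32883}{19468} \approx -1.6891$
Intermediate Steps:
$T = 10609$
$\frac{-47286 - 18480}{T + 28327} = \frac{-47286 - 18480}{10609 + 28327} = - \frac{65766}{38936} = \left(-65766\right) \frac{1}{38936} = - \frac{32883}{19468}$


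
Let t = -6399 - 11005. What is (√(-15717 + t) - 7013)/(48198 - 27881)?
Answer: -7013/20317 + I*√33121/20317 ≈ -0.34518 + 0.0089576*I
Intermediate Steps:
t = -17404
(√(-15717 + t) - 7013)/(48198 - 27881) = (√(-15717 - 17404) - 7013)/(48198 - 27881) = (√(-33121) - 7013)/20317 = (I*√33121 - 7013)*(1/20317) = (-7013 + I*√33121)*(1/20317) = -7013/20317 + I*√33121/20317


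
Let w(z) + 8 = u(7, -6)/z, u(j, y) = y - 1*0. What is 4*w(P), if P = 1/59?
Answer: -1448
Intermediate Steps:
u(j, y) = y (u(j, y) = y + 0 = y)
P = 1/59 ≈ 0.016949
w(z) = -8 - 6/z
4*w(P) = 4*(-8 - 6/1/59) = 4*(-8 - 6*59) = 4*(-8 - 354) = 4*(-362) = -1448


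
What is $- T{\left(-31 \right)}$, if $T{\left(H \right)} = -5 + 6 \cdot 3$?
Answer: $-13$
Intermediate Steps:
$T{\left(H \right)} = 13$ ($T{\left(H \right)} = -5 + 18 = 13$)
$- T{\left(-31 \right)} = \left(-1\right) 13 = -13$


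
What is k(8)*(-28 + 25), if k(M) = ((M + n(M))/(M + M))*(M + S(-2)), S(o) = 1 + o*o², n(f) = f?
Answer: -3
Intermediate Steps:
S(o) = 1 + o³
k(M) = -7 + M (k(M) = ((M + M)/(M + M))*(M + (1 + (-2)³)) = ((2*M)/((2*M)))*(M + (1 - 8)) = ((2*M)*(1/(2*M)))*(M - 7) = 1*(-7 + M) = -7 + M)
k(8)*(-28 + 25) = (-7 + 8)*(-28 + 25) = 1*(-3) = -3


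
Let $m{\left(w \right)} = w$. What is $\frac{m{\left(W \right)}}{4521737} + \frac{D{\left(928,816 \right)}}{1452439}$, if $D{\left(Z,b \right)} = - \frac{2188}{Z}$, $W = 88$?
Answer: $\frac{2470873135}{138515540239816} \approx 1.7838 \cdot 10^{-5}$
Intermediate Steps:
$\frac{m{\left(W \right)}}{4521737} + \frac{D{\left(928,816 \right)}}{1452439} = \frac{88}{4521737} + \frac{\left(-2188\right) \frac{1}{928}}{1452439} = 88 \cdot \frac{1}{4521737} + \left(-2188\right) \frac{1}{928} \cdot \frac{1}{1452439} = \frac{8}{411067} - \frac{547}{336965848} = \frac{2470873135}{138515540239816}$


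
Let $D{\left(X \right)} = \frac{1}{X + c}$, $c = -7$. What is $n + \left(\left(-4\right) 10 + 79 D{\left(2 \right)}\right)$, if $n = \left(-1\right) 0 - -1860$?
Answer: $\frac{9021}{5} \approx 1804.2$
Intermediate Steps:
$D{\left(X \right)} = \frac{1}{-7 + X}$ ($D{\left(X \right)} = \frac{1}{X - 7} = \frac{1}{-7 + X}$)
$n = 1860$ ($n = 0 + 1860 = 1860$)
$n + \left(\left(-4\right) 10 + 79 D{\left(2 \right)}\right) = 1860 + \left(\left(-4\right) 10 + \frac{79}{-7 + 2}\right) = 1860 - \left(40 - \frac{79}{-5}\right) = 1860 + \left(-40 + 79 \left(- \frac{1}{5}\right)\right) = 1860 - \frac{279}{5} = \frac{9021}{5}$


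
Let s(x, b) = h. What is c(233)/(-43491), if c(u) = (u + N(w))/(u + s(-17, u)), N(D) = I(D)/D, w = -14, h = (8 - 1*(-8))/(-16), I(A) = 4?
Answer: -543/23543128 ≈ -2.3064e-5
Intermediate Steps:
h = -1 (h = (8 + 8)*(-1/16) = 16*(-1/16) = -1)
s(x, b) = -1
N(D) = 4/D
c(u) = (-2/7 + u)/(-1 + u) (c(u) = (u + 4/(-14))/(u - 1) = (u + 4*(-1/14))/(-1 + u) = (u - 2/7)/(-1 + u) = (-2/7 + u)/(-1 + u))
c(233)/(-43491) = ((-2/7 + 233)/(-1 + 233))/(-43491) = ((1629/7)/232)*(-1/43491) = ((1/232)*(1629/7))*(-1/43491) = (1629/1624)*(-1/43491) = -543/23543128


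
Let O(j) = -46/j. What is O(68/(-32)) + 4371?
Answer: 74675/17 ≈ 4392.6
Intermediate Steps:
O(68/(-32)) + 4371 = -46/(68/(-32)) + 4371 = -46/(68*(-1/32)) + 4371 = -46/(-17/8) + 4371 = -46*(-8/17) + 4371 = 368/17 + 4371 = 74675/17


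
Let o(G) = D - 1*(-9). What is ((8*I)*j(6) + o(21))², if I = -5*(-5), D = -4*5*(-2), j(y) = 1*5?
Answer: 1100401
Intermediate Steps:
j(y) = 5
D = 40 (D = -20*(-2) = 40)
I = 25
o(G) = 49 (o(G) = 40 - 1*(-9) = 40 + 9 = 49)
((8*I)*j(6) + o(21))² = ((8*25)*5 + 49)² = (200*5 + 49)² = (1000 + 49)² = 1049² = 1100401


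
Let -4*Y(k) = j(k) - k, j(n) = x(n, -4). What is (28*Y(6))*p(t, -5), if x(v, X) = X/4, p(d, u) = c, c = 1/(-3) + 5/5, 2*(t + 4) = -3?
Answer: 98/3 ≈ 32.667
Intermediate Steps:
t = -11/2 (t = -4 + (½)*(-3) = -4 - 3/2 = -11/2 ≈ -5.5000)
c = ⅔ (c = 1*(-⅓) + 5*(⅕) = -⅓ + 1 = ⅔ ≈ 0.66667)
p(d, u) = ⅔
x(v, X) = X/4 (x(v, X) = X*(¼) = X/4)
j(n) = -1 (j(n) = (¼)*(-4) = -1)
Y(k) = ¼ + k/4 (Y(k) = -(-1 - k)/4 = ¼ + k/4)
(28*Y(6))*p(t, -5) = (28*(¼ + (¼)*6))*(⅔) = (28*(¼ + 3/2))*(⅔) = (28*(7/4))*(⅔) = 49*(⅔) = 98/3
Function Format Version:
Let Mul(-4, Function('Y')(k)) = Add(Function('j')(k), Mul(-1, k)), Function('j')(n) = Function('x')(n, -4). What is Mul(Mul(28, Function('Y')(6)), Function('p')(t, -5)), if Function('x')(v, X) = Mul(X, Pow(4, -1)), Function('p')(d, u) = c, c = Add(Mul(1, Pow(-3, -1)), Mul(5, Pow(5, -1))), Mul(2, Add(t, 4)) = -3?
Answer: Rational(98, 3) ≈ 32.667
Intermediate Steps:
t = Rational(-11, 2) (t = Add(-4, Mul(Rational(1, 2), -3)) = Add(-4, Rational(-3, 2)) = Rational(-11, 2) ≈ -5.5000)
c = Rational(2, 3) (c = Add(Mul(1, Rational(-1, 3)), Mul(5, Rational(1, 5))) = Add(Rational(-1, 3), 1) = Rational(2, 3) ≈ 0.66667)
Function('p')(d, u) = Rational(2, 3)
Function('x')(v, X) = Mul(Rational(1, 4), X) (Function('x')(v, X) = Mul(X, Rational(1, 4)) = Mul(Rational(1, 4), X))
Function('j')(n) = -1 (Function('j')(n) = Mul(Rational(1, 4), -4) = -1)
Function('Y')(k) = Add(Rational(1, 4), Mul(Rational(1, 4), k)) (Function('Y')(k) = Mul(Rational(-1, 4), Add(-1, Mul(-1, k))) = Add(Rational(1, 4), Mul(Rational(1, 4), k)))
Mul(Mul(28, Function('Y')(6)), Function('p')(t, -5)) = Mul(Mul(28, Add(Rational(1, 4), Mul(Rational(1, 4), 6))), Rational(2, 3)) = Mul(Mul(28, Add(Rational(1, 4), Rational(3, 2))), Rational(2, 3)) = Mul(Mul(28, Rational(7, 4)), Rational(2, 3)) = Mul(49, Rational(2, 3)) = Rational(98, 3)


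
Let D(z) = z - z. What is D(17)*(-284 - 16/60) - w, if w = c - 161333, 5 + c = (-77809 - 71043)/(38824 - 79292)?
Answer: 1632219333/10117 ≈ 1.6133e+5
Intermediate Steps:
D(z) = 0
c = -13372/10117 (c = -5 + (-77809 - 71043)/(38824 - 79292) = -5 - 148852/(-40468) = -5 - 148852*(-1/40468) = -5 + 37213/10117 = -13372/10117 ≈ -1.3217)
w = -1632219333/10117 (w = -13372/10117 - 161333 = -1632219333/10117 ≈ -1.6133e+5)
D(17)*(-284 - 16/60) - w = 0*(-284 - 16/60) - 1*(-1632219333/10117) = 0*(-284 - 16*1/60) + 1632219333/10117 = 0*(-284 - 4/15) + 1632219333/10117 = 0*(-4264/15) + 1632219333/10117 = 0 + 1632219333/10117 = 1632219333/10117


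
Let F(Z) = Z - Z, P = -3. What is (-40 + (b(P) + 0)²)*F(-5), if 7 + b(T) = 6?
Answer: 0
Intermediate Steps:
b(T) = -1 (b(T) = -7 + 6 = -1)
F(Z) = 0
(-40 + (b(P) + 0)²)*F(-5) = (-40 + (-1 + 0)²)*0 = (-40 + (-1)²)*0 = (-40 + 1)*0 = -39*0 = 0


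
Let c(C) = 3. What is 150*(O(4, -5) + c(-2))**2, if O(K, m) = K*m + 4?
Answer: 25350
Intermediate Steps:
O(K, m) = 4 + K*m
150*(O(4, -5) + c(-2))**2 = 150*((4 + 4*(-5)) + 3)**2 = 150*((4 - 20) + 3)**2 = 150*(-16 + 3)**2 = 150*(-13)**2 = 150*169 = 25350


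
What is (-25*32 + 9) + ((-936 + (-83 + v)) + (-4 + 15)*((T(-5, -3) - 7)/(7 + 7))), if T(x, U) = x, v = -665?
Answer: -17391/7 ≈ -2484.4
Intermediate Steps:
(-25*32 + 9) + ((-936 + (-83 + v)) + (-4 + 15)*((T(-5, -3) - 7)/(7 + 7))) = (-25*32 + 9) + ((-936 + (-83 - 665)) + (-4 + 15)*((-5 - 7)/(7 + 7))) = (-800 + 9) + ((-936 - 748) + 11*(-12/14)) = -791 + (-1684 + 11*(-12*1/14)) = -791 + (-1684 + 11*(-6/7)) = -791 + (-1684 - 66/7) = -791 - 11854/7 = -17391/7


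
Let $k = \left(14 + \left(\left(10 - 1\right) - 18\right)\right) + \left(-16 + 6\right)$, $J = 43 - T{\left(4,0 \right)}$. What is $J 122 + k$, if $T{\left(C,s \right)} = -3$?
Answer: $5607$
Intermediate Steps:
$J = 46$ ($J = 43 - -3 = 43 + 3 = 46$)
$k = -5$ ($k = \left(14 + \left(9 - 18\right)\right) - 10 = \left(14 - 9\right) - 10 = 5 - 10 = -5$)
$J 122 + k = 46 \cdot 122 - 5 = 5612 - 5 = 5607$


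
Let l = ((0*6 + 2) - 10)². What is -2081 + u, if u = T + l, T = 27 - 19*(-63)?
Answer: -793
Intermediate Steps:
l = 64 (l = ((0 + 2) - 10)² = (2 - 10)² = (-8)² = 64)
T = 1224 (T = 27 + 1197 = 1224)
u = 1288 (u = 1224 + 64 = 1288)
-2081 + u = -2081 + 1288 = -793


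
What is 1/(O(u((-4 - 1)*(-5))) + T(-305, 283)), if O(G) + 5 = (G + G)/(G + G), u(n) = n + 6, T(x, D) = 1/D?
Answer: -283/1131 ≈ -0.25022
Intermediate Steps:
u(n) = 6 + n
O(G) = -4 (O(G) = -5 + (G + G)/(G + G) = -5 + (2*G)/((2*G)) = -5 + (2*G)*(1/(2*G)) = -5 + 1 = -4)
1/(O(u((-4 - 1)*(-5))) + T(-305, 283)) = 1/(-4 + 1/283) = 1/(-1131/283) = -283/1131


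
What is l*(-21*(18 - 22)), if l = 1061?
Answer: 89124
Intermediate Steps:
l*(-21*(18 - 22)) = 1061*(-21*(18 - 22)) = 1061*(-21*(-4)) = 1061*84 = 89124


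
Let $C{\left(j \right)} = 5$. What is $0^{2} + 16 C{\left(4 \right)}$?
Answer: $80$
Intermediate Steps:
$0^{2} + 16 C{\left(4 \right)} = 0^{2} + 16 \cdot 5 = 0 + 80 = 80$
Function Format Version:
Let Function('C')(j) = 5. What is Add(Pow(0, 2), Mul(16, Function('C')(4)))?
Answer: 80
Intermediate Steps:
Add(Pow(0, 2), Mul(16, Function('C')(4))) = Add(Pow(0, 2), Mul(16, 5)) = Add(0, 80) = 80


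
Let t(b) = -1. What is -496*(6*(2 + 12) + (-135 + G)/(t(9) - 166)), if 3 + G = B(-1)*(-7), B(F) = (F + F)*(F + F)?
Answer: -7040224/167 ≈ -42157.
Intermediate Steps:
B(F) = 4*F² (B(F) = (2*F)*(2*F) = 4*F²)
G = -31 (G = -3 + (4*(-1)²)*(-7) = -3 + (4*1)*(-7) = -3 + 4*(-7) = -3 - 28 = -31)
-496*(6*(2 + 12) + (-135 + G)/(t(9) - 166)) = -496*(6*(2 + 12) + (-135 - 31)/(-1 - 166)) = -496*(6*14 - 166/(-167)) = -496*(84 - 166*(-1/167)) = -496*(84 + 166/167) = -496*14194/167 = -7040224/167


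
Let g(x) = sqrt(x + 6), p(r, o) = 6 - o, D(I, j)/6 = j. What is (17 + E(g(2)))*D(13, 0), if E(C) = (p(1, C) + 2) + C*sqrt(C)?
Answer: 0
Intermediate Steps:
D(I, j) = 6*j
g(x) = sqrt(6 + x)
E(C) = 8 + C**(3/2) - C (E(C) = ((6 - C) + 2) + C*sqrt(C) = (8 - C) + C**(3/2) = 8 + C**(3/2) - C)
(17 + E(g(2)))*D(13, 0) = (17 + (8 + (sqrt(6 + 2))**(3/2) - sqrt(6 + 2)))*(6*0) = (17 + (8 + (sqrt(8))**(3/2) - sqrt(8)))*0 = (17 + (8 + (2*sqrt(2))**(3/2) - 2*sqrt(2)))*0 = (17 + (8 + 4*2**(1/4) - 2*sqrt(2)))*0 = (17 + (8 - 2*sqrt(2) + 4*2**(1/4)))*0 = (25 - 2*sqrt(2) + 4*2**(1/4))*0 = 0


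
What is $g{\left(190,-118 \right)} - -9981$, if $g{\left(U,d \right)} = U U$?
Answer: $46081$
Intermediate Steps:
$g{\left(U,d \right)} = U^{2}$
$g{\left(190,-118 \right)} - -9981 = 190^{2} - -9981 = 36100 + 9981 = 46081$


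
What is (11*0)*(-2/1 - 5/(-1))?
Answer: 0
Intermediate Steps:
(11*0)*(-2/1 - 5/(-1)) = 0*(-2*1 - 5*(-1)) = 0*(-2 + 5) = 0*3 = 0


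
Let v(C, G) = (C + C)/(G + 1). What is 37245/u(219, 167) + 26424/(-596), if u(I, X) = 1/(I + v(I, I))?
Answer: 26980438077/3278 ≈ 8.2308e+6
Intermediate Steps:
v(C, G) = 2*C/(1 + G) (v(C, G) = (2*C)/(1 + G) = 2*C/(1 + G))
u(I, X) = 1/(I + 2*I/(1 + I))
37245/u(219, 167) + 26424/(-596) = 37245/(((1 + 219)/(219*(3 + 219)))) + 26424/(-596) = 37245/(((1/219)*220/222)) + 26424*(-1/596) = 37245/(((1/219)*(1/222)*220)) - 6606/149 = 37245/(110/24309) - 6606/149 = 37245*(24309/110) - 6606/149 = 181077741/22 - 6606/149 = 26980438077/3278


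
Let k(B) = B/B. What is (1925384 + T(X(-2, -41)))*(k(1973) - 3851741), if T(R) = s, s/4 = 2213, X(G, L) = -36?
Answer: -7450174170640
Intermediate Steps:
k(B) = 1
s = 8852 (s = 4*2213 = 8852)
T(R) = 8852
(1925384 + T(X(-2, -41)))*(k(1973) - 3851741) = (1925384 + 8852)*(1 - 3851741) = 1934236*(-3851740) = -7450174170640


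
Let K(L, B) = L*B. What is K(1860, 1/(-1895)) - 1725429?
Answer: -653937963/379 ≈ -1.7254e+6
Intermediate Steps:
K(L, B) = B*L
K(1860, 1/(-1895)) - 1725429 = 1860/(-1895) - 1725429 = -1/1895*1860 - 1725429 = -372/379 - 1725429 = -653937963/379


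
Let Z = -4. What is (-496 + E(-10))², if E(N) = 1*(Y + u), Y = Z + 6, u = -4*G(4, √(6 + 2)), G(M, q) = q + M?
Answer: 260228 + 8160*√2 ≈ 2.7177e+5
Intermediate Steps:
G(M, q) = M + q
u = -16 - 8*√2 (u = -4*(4 + √(6 + 2)) = -4*(4 + √8) = -4*(4 + 2*√2) = -16 - 8*√2 ≈ -27.314)
Y = 2 (Y = -4 + 6 = 2)
E(N) = -14 - 8*√2 (E(N) = 1*(2 + (-16 - 8*√2)) = 1*(-14 - 8*√2) = -14 - 8*√2)
(-496 + E(-10))² = (-496 + (-14 - 8*√2))² = (-510 - 8*√2)²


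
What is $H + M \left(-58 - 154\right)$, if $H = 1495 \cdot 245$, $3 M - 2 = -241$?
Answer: $\frac{1149493}{3} \approx 3.8316 \cdot 10^{5}$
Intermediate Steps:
$M = - \frac{239}{3}$ ($M = \frac{2}{3} + \frac{1}{3} \left(-241\right) = \frac{2}{3} - \frac{241}{3} = - \frac{239}{3} \approx -79.667$)
$H = 366275$
$H + M \left(-58 - 154\right) = 366275 - \frac{239 \left(-58 - 154\right)}{3} = 366275 - - \frac{50668}{3} = 366275 + \frac{50668}{3} = \frac{1149493}{3}$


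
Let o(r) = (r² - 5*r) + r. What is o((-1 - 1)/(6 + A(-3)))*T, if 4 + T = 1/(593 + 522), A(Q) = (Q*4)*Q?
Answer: -1547/2007 ≈ -0.77080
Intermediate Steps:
A(Q) = 4*Q² (A(Q) = (4*Q)*Q = 4*Q²)
o(r) = r² - 4*r
T = -4459/1115 (T = -4 + 1/(593 + 522) = -4 + 1/1115 = -4459/1115 ≈ -3.9991)
o((-1 - 1)/(6 + A(-3)))*T = (((-1 - 1)/(6 + 4*(-3)²))*(-4 + (-1 - 1)/(6 + 4*(-3)²)))*(-4459/1115) = ((-2/(6 + 4*9))*(-4 - 2/(6 + 4*9)))*(-4459/1115) = ((-2/(6 + 36))*(-4 - 2/(6 + 36)))*(-4459/1115) = ((-2/42)*(-4 - 2/42))*(-4459/1115) = ((-2*1/42)*(-4 - 2*1/42))*(-4459/1115) = -(-4 - 1/21)/21*(-4459/1115) = -1/21*(-85/21)*(-4459/1115) = (85/441)*(-4459/1115) = -1547/2007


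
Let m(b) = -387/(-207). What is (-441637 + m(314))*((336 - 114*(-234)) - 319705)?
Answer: 2973060758344/23 ≈ 1.2926e+11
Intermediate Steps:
m(b) = 43/23 (m(b) = -387*(-1/207) = 43/23)
(-441637 + m(314))*((336 - 114*(-234)) - 319705) = (-441637 + 43/23)*((336 - 114*(-234)) - 319705) = -10157608*((336 + 26676) - 319705)/23 = -10157608*(27012 - 319705)/23 = -10157608/23*(-292693) = 2973060758344/23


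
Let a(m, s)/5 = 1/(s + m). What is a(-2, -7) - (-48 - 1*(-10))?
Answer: 337/9 ≈ 37.444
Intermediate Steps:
a(m, s) = 5/(m + s) (a(m, s) = 5/(s + m) = 5/(m + s))
a(-2, -7) - (-48 - 1*(-10)) = 5/(-2 - 7) - (-48 - 1*(-10)) = 5/(-9) - (-48 + 10) = 5*(-⅑) - 1*(-38) = -5/9 + 38 = 337/9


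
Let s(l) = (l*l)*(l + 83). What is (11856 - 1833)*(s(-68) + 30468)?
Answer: 1000576044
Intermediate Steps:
s(l) = l²*(83 + l)
(11856 - 1833)*(s(-68) + 30468) = (11856 - 1833)*((-68)²*(83 - 68) + 30468) = 10023*(4624*15 + 30468) = 10023*(69360 + 30468) = 10023*99828 = 1000576044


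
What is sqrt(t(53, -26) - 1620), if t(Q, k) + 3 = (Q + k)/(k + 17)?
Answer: I*sqrt(1626) ≈ 40.324*I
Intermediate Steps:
t(Q, k) = -3 + (Q + k)/(17 + k) (t(Q, k) = -3 + (Q + k)/(k + 17) = -3 + (Q + k)/(17 + k))
sqrt(t(53, -26) - 1620) = sqrt((-51 + 53 - 2*(-26))/(17 - 26) - 1620) = sqrt((-51 + 53 + 52)/(-9) - 1620) = sqrt(-1/9*54 - 1620) = sqrt(-6 - 1620) = sqrt(-1626) = I*sqrt(1626)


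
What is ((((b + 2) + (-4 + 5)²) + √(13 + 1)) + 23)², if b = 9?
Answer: (35 + √14)² ≈ 1500.9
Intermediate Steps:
((((b + 2) + (-4 + 5)²) + √(13 + 1)) + 23)² = ((((9 + 2) + (-4 + 5)²) + √(13 + 1)) + 23)² = (((11 + 1²) + √14) + 23)² = (((11 + 1) + √14) + 23)² = ((12 + √14) + 23)² = (35 + √14)²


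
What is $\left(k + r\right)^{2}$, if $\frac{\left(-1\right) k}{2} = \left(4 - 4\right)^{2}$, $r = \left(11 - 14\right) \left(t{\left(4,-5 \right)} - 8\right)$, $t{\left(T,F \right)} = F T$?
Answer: $7056$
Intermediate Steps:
$r = 84$ ($r = \left(11 - 14\right) \left(\left(-5\right) 4 - 8\right) = - 3 \left(-20 - 8\right) = \left(-3\right) \left(-28\right) = 84$)
$k = 0$ ($k = - 2 \left(4 - 4\right)^{2} = - 2 \cdot 0^{2} = \left(-2\right) 0 = 0$)
$\left(k + r\right)^{2} = \left(0 + 84\right)^{2} = 84^{2} = 7056$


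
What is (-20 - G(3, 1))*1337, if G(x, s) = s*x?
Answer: -30751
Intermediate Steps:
(-20 - G(3, 1))*1337 = (-20 - 3)*1337 = -23*1337 = -30751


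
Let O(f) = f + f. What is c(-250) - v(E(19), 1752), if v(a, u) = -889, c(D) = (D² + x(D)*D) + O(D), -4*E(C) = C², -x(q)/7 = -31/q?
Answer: 63106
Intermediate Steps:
x(q) = 217/q (x(q) = -(-217)/q = 217/q)
O(f) = 2*f
E(C) = -C²/4
c(D) = 217 + D² + 2*D (c(D) = (D² + (217/D)*D) + 2*D = (D² + 217) + 2*D = (217 + D²) + 2*D = 217 + D² + 2*D)
c(-250) - v(E(19), 1752) = (217 + (-250)² + 2*(-250)) - 1*(-889) = (217 + 62500 - 500) + 889 = 62217 + 889 = 63106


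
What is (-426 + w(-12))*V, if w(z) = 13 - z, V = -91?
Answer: 36491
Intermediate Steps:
(-426 + w(-12))*V = (-426 + (13 - 1*(-12)))*(-91) = (-426 + (13 + 12))*(-91) = (-426 + 25)*(-91) = -401*(-91) = 36491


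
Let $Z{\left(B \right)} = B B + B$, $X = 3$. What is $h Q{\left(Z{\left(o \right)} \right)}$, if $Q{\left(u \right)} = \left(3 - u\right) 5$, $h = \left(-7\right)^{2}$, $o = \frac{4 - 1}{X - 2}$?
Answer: $-2205$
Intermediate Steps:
$o = 3$ ($o = \frac{4 - 1}{3 - 2} = \frac{3}{1} = 3 \cdot 1 = 3$)
$Z{\left(B \right)} = B + B^{2}$ ($Z{\left(B \right)} = B^{2} + B = B + B^{2}$)
$h = 49$
$Q{\left(u \right)} = 15 - 5 u$
$h Q{\left(Z{\left(o \right)} \right)} = 49 \left(15 - 5 \cdot 3 \left(1 + 3\right)\right) = 49 \left(15 - 5 \cdot 3 \cdot 4\right) = 49 \left(15 - 60\right) = 49 \left(-45\right) = -2205$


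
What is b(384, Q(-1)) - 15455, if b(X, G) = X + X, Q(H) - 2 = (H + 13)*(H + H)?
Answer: -14687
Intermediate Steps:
Q(H) = 2 + 2*H*(13 + H) (Q(H) = 2 + (H + 13)*(H + H) = 2 + (13 + H)*(2*H) = 2 + 2*H*(13 + H))
b(X, G) = 2*X
b(384, Q(-1)) - 15455 = 2*384 - 15455 = 768 - 15455 = -14687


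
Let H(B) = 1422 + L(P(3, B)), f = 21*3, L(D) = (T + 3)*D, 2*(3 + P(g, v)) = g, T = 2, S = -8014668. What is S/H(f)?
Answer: -5343112/943 ≈ -5666.1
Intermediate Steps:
P(g, v) = -3 + g/2
L(D) = 5*D (L(D) = (2 + 3)*D = 5*D)
f = 63
H(B) = 2829/2 (H(B) = 1422 + 5*(-3 + (½)*3) = 1422 + 5*(-3 + 3/2) = 1422 + 5*(-3/2) = 1422 - 15/2 = 2829/2)
S/H(f) = -8014668/2829/2 = -8014668*2/2829 = -5343112/943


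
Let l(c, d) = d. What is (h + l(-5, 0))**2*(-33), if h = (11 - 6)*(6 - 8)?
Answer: -3300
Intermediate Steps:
h = -10 (h = 5*(-2) = -10)
(h + l(-5, 0))**2*(-33) = (-10 + 0)**2*(-33) = (-10)**2*(-33) = 100*(-33) = -3300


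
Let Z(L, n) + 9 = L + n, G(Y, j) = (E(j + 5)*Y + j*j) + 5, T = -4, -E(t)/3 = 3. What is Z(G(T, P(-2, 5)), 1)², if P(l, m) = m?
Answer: 3364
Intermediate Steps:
E(t) = -9 (E(t) = -3*3 = -9)
G(Y, j) = 5 + j² - 9*Y (G(Y, j) = (-9*Y + j*j) + 5 = (-9*Y + j²) + 5 = (j² - 9*Y) + 5 = 5 + j² - 9*Y)
Z(L, n) = -9 + L + n (Z(L, n) = -9 + (L + n) = -9 + L + n)
Z(G(T, P(-2, 5)), 1)² = (-9 + (5 + 5² - 9*(-4)) + 1)² = (-9 + (5 + 25 + 36) + 1)² = (-9 + 66 + 1)² = 58² = 3364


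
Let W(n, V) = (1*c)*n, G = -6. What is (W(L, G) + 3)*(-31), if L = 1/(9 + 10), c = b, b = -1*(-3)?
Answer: -1860/19 ≈ -97.895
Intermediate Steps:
b = 3
c = 3
L = 1/19 ≈ 0.052632
W(n, V) = 3*n (W(n, V) = (1*3)*n = 3*n)
(W(L, G) + 3)*(-31) = (3*(1/19) + 3)*(-31) = (3/19 + 3)*(-31) = (60/19)*(-31) = -1860/19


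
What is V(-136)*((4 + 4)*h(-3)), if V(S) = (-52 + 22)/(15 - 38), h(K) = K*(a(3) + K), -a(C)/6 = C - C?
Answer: 2160/23 ≈ 93.913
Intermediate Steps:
a(C) = 0 (a(C) = -6*(C - C) = -6*0 = 0)
h(K) = K**2 (h(K) = K*(0 + K) = K*K = K**2)
V(S) = 30/23 (V(S) = -30/(-23) = -30*(-1/23) = 30/23)
V(-136)*((4 + 4)*h(-3)) = 30*((4 + 4)*(-3)**2)/23 = 30*(8*9)/23 = (30/23)*72 = 2160/23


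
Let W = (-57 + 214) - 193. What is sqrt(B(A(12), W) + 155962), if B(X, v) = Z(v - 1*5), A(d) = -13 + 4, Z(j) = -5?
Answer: sqrt(155957) ≈ 394.91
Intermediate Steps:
A(d) = -9
W = -36 (W = 157 - 193 = -36)
B(X, v) = -5
sqrt(B(A(12), W) + 155962) = sqrt(-5 + 155962) = sqrt(155957)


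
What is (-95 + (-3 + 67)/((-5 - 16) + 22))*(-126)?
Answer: 3906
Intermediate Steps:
(-95 + (-3 + 67)/((-5 - 16) + 22))*(-126) = (-95 + 64/(-21 + 22))*(-126) = (-95 + 64/1)*(-126) = (-95 + 64*1)*(-126) = (-95 + 64)*(-126) = -31*(-126) = 3906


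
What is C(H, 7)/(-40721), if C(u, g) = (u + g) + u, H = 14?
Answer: -35/40721 ≈ -0.00085951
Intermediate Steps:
C(u, g) = g + 2*u (C(u, g) = (g + u) + u = g + 2*u)
C(H, 7)/(-40721) = (7 + 2*14)/(-40721) = (7 + 28)*(-1/40721) = 35*(-1/40721) = -35/40721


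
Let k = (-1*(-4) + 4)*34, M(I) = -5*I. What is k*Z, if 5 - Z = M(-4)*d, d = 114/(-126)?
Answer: 131920/21 ≈ 6281.9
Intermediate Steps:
k = 272 (k = (4 + 4)*34 = 8*34 = 272)
d = -19/21 (d = 114*(-1/126) = -19/21 ≈ -0.90476)
Z = 485/21 (Z = 5 - (-5*(-4))*(-19)/21 = 5 - 20*(-19)/21 = 5 - 1*(-380/21) = 5 + 380/21 = 485/21 ≈ 23.095)
k*Z = 272*(485/21) = 131920/21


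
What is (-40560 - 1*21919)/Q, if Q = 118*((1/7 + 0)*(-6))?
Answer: 437353/708 ≈ 617.73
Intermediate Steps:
Q = -708/7 (Q = 118*((1/7 + 0)*(-6)) = 118*((1/7)*(-6)) = 118*(-6/7) = -708/7 ≈ -101.14)
(-40560 - 1*21919)/Q = (-40560 - 1*21919)/(-708/7) = (-40560 - 21919)*(-7/708) = -62479*(-7/708) = 437353/708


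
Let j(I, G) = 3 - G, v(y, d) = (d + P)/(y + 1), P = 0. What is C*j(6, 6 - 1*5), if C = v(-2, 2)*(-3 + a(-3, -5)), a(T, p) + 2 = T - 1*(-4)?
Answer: 16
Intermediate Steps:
v(y, d) = d/(1 + y) (v(y, d) = (d + 0)/(y + 1) = d/(1 + y))
a(T, p) = 2 + T (a(T, p) = -2 + (T - 1*(-4)) = -2 + (T + 4) = -2 + (4 + T) = 2 + T)
C = 8 (C = (2/(1 - 2))*(-3 + (2 - 3)) = (2/(-1))*(-3 - 1) = (2*(-1))*(-4) = -2*(-4) = 8)
C*j(6, 6 - 1*5) = 8*(3 - (6 - 1*5)) = 8*(3 - (6 - 5)) = 8*(3 - 1*1) = 8*(3 - 1) = 8*2 = 16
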